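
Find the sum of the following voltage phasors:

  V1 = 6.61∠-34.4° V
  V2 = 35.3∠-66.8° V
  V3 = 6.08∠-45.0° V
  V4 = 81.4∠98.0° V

Step 1 — Convert each phasor to rectangular form:
  V1 = 6.61·(cos(-34.4°) + j·sin(-34.4°)) = 5.454 - j3.734 V
  V2 = 35.3·(cos(-66.8°) + j·sin(-66.8°)) = 13.91 - j32.45 V
  V3 = 6.08·(cos(-45.0°) + j·sin(-45.0°)) = 4.299 - j4.299 V
  V4 = 81.4·(cos(98.0°) + j·sin(98.0°)) = -11.33 + j80.61 V
Step 2 — Sum components: V_total = 12.33 + j40.13 V.
Step 3 — Convert to polar: |V_total| = 41.98 V, ∠V_total = 72.9°.

V_total = 41.98∠72.9° V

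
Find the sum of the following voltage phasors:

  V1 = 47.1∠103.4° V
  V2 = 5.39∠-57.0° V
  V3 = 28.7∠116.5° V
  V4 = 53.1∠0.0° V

Step 1 — Convert each phasor to rectangular form:
  V1 = 47.1·(cos(103.4°) + j·sin(103.4°)) = -10.92 + j45.82 V
  V2 = 5.39·(cos(-57.0°) + j·sin(-57.0°)) = 2.936 - j4.52 V
  V3 = 28.7·(cos(116.5°) + j·sin(116.5°)) = -12.81 + j25.68 V
  V4 = 53.1·(cos(0.0°) + j·sin(0.0°)) = 53.1 V
Step 2 — Sum components: V_total = 32.31 + j66.98 V.
Step 3 — Convert to polar: |V_total| = 74.37 V, ∠V_total = 64.2°.

V_total = 74.37∠64.2° V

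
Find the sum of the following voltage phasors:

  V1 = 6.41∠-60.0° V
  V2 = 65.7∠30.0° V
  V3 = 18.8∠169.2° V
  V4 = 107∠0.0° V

Step 1 — Convert each phasor to rectangular form:
  V1 = 6.41·(cos(-60.0°) + j·sin(-60.0°)) = 3.205 - j5.551 V
  V2 = 65.7·(cos(30.0°) + j·sin(30.0°)) = 56.9 + j32.85 V
  V3 = 18.8·(cos(169.2°) + j·sin(169.2°)) = -18.47 + j3.523 V
  V4 = 107·(cos(0.0°) + j·sin(0.0°)) = 107 V
Step 2 — Sum components: V_total = 148.6 + j30.82 V.
Step 3 — Convert to polar: |V_total| = 151.8 V, ∠V_total = 11.7°.

V_total = 151.8∠11.7° V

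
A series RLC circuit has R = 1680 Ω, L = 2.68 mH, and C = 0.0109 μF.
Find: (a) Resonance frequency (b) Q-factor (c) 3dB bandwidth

Step 1 — Resonance: ω₀ = 1/√(LC) = 1/√(0.00268·1.09e-08) = 1.85e+05 rad/s.
Step 2 — f₀ = ω₀/(2π) = 2.945e+04 Hz.
Step 3 — Series Q: Q = ω₀L/R = 1.85e+05·0.00268/1680 = 0.2952.
Step 4 — Bandwidth: Δω = ω₀/Q = 6.269e+05 rad/s; BW = Δω/(2π) = 9.977e+04 Hz.

(a) f₀ = 2.945e+04 Hz  (b) Q = 0.2952  (c) BW = 9.977e+04 Hz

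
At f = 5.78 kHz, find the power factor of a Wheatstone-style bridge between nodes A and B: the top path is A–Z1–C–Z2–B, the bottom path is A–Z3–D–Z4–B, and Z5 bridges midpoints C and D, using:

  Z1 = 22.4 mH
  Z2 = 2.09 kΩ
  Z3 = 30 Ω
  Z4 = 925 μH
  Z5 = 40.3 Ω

Step 1 — Angular frequency: ω = 2π·f = 2π·5780 = 3.632e+04 rad/s.
Step 2 — Component impedances:
  Z1: Z = jωL = j·3.632e+04·0.0224 = 0 + j813.5 Ω
  Z2: Z = R = 2090 Ω
  Z3: Z = R = 30 Ω
  Z4: Z = jωL = j·3.632e+04·0.000925 = 0 + j33.59 Ω
  Z5: Z = R = 40.3 Ω
Step 3 — Bridge requires nodal analysis (the Z5 bridge couples midpoints C and D, so the two paths cannot be reduced to a simple series/parallel combination). Setting node B to ground and injecting 1 A at node A, the 3-node admittance system at A, C, D solves to V_A = Z_AB = 30.39 + j34.68 Ω = 46.11∠48.8° Ω.
Step 4 — Power factor: PF = cos(φ) = Re(Z)/|Z| = 30.39/46.11 = 0.6591.
Step 5 — Type: Im(Z) = 34.68 ⇒ lagging (phase φ = 48.8°).

PF = 0.6591 (lagging, φ = 48.8°)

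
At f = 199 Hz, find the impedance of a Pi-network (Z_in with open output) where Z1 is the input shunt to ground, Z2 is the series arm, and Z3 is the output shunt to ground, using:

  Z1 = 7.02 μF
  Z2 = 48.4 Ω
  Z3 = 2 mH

Step 1 — Angular frequency: ω = 2π·f = 2π·199 = 1250 rad/s.
Step 2 — Component impedances:
  Z1: Z = 1/(jωC) = -j/(ω·C) = 0 - j113.9 Ω
  Z2: Z = R = 48.4 Ω
  Z3: Z = jωL = j·1250·0.002 = 0 + j2.501 Ω
Step 3 — With open output, the series arm Z2 and the output shunt Z3 appear in series to ground: Z2 + Z3 = 48.4 + j2.501 Ω.
Step 4 — Parallel with input shunt Z1: Z_in = Z1 || (Z2 + Z3) = 42.57 - j15.93 Ω = 45.45∠-20.5° Ω.

Z = 42.57 - j15.93 Ω = 45.45∠-20.5° Ω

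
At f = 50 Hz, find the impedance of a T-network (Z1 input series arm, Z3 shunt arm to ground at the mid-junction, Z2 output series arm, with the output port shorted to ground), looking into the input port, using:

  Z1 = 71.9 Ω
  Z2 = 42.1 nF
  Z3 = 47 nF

Step 1 — Angular frequency: ω = 2π·f = 2π·50 = 314.2 rad/s.
Step 2 — Component impedances:
  Z1: Z = R = 71.9 Ω
  Z2: Z = 1/(jωC) = -j/(ω·C) = 0 - j7.561e+04 Ω
  Z3: Z = 1/(jωC) = -j/(ω·C) = 0 - j6.773e+04 Ω
Step 3 — With the output port shorted to ground, the output series arm Z2 runs from the junction to ground; the shunt arm Z3 also runs from the junction to ground. They appear in parallel: Z3 || Z2 = 0 - j3.573e+04 Ω.
Step 4 — Series with input arm Z1: Z_in = Z1 + (Z3 || Z2) = 71.9 - j3.573e+04 Ω = 3.573e+04∠-89.9° Ω.

Z = 71.9 - j3.573e+04 Ω = 3.573e+04∠-89.9° Ω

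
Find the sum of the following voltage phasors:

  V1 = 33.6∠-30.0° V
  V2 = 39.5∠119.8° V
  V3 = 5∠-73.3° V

Step 1 — Convert each phasor to rectangular form:
  V1 = 33.6·(cos(-30.0°) + j·sin(-30.0°)) = 29.1 - j16.8 V
  V2 = 39.5·(cos(119.8°) + j·sin(119.8°)) = -19.63 + j34.28 V
  V3 = 5·(cos(-73.3°) + j·sin(-73.3°)) = 1.437 - j4.789 V
Step 2 — Sum components: V_total = 10.9 + j12.69 V.
Step 3 — Convert to polar: |V_total| = 16.73 V, ∠V_total = 49.3°.

V_total = 16.73∠49.3° V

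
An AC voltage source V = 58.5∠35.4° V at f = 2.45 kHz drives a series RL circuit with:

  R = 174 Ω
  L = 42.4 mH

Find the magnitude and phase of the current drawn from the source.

Step 1 — Angular frequency: ω = 2π·f = 2π·2450 = 1.539e+04 rad/s.
Step 2 — Component impedances:
  R: Z = R = 174 Ω
  L: Z = jωL = j·1.539e+04·0.0424 = 0 + j652.7 Ω
Step 3 — Series combination: Z_total = R + L = 174 + j652.7 Ω = 675.5∠75.1° Ω.
Step 4 — Source phasor: V = 58.5∠35.4° V = 47.68 + j33.89 V.
Step 5 — Ohm's law: I = V / Z_total = (47.68 + j33.89) / (174 + j652.7) = 0.06666 - j0.05529 A.
Step 6 — Convert to polar: |I| = 0.0866 A, ∠I = -39.7°.

I = 0.0866∠-39.7° A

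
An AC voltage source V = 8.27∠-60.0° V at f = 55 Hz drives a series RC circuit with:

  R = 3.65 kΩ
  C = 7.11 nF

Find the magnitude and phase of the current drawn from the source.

Step 1 — Angular frequency: ω = 2π·f = 2π·55 = 345.6 rad/s.
Step 2 — Component impedances:
  R: Z = R = 3650 Ω
  C: Z = 1/(jωC) = -j/(ω·C) = 0 - j4.07e+05 Ω
Step 3 — Series combination: Z_total = R + C = 3650 - j4.07e+05 Ω = 4.07e+05∠-89.5° Ω.
Step 4 — Source phasor: V = 8.27∠-60.0° V = 4.135 - j7.162 V.
Step 5 — Ohm's law: I = V / Z_total = (4.135 - j7.162) / (3650 - j4.07e+05) = 1.769e-05 + j1e-05 A.
Step 6 — Convert to polar: |I| = 2.032e-05 A, ∠I = 29.5°.

I = 2.032e-05∠29.5° A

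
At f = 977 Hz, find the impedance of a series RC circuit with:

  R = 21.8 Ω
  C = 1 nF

Step 1 — Angular frequency: ω = 2π·f = 2π·977 = 6139 rad/s.
Step 2 — Component impedances:
  R: Z = R = 21.8 Ω
  C: Z = 1/(jωC) = -j/(ω·C) = 0 - j1.629e+05 Ω
Step 3 — Series combination: Z_total = R + C = 21.8 - j1.629e+05 Ω = 1.629e+05∠-90.0° Ω.

Z = 21.8 - j1.629e+05 Ω = 1.629e+05∠-90.0° Ω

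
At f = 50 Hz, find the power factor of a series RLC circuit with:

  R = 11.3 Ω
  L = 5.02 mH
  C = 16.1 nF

Step 1 — Angular frequency: ω = 2π·f = 2π·50 = 314.2 rad/s.
Step 2 — Component impedances:
  R: Z = R = 11.3 Ω
  L: Z = jωL = j·314.2·0.00502 = 0 + j1.577 Ω
  C: Z = 1/(jωC) = -j/(ω·C) = 0 - j1.977e+05 Ω
Step 3 — Series combination: Z_total = R + L + C = 11.3 - j1.977e+05 Ω = 1.977e+05∠-90.0° Ω.
Step 4 — Power factor: PF = cos(φ) = Re(Z)/|Z| = 11.3/1.977e+05 = 5.716e-05.
Step 5 — Type: Im(Z) = -1.977e+05 ⇒ leading (phase φ = -90.0°).

PF = 5.716e-05 (leading, φ = -90.0°)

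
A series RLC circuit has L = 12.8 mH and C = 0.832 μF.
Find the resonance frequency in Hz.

Step 1 — Resonance condition Im(Z)=0 gives ω₀ = 1/√(LC).
Step 2 — ω₀ = 1/√(0.0128·8.32e-07) = 9690 rad/s.
Step 3 — f₀ = ω₀/(2π) = 1542 Hz.

f₀ = 1542 Hz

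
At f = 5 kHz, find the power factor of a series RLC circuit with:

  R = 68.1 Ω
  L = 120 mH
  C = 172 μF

Step 1 — Angular frequency: ω = 2π·f = 2π·5000 = 3.142e+04 rad/s.
Step 2 — Component impedances:
  R: Z = R = 68.1 Ω
  L: Z = jωL = j·3.142e+04·0.12 = 0 + j3770 Ω
  C: Z = 1/(jωC) = -j/(ω·C) = 0 - j0.1851 Ω
Step 3 — Series combination: Z_total = R + L + C = 68.1 + j3770 Ω = 3770∠89.0° Ω.
Step 4 — Power factor: PF = cos(φ) = Re(Z)/|Z| = 68.1/3770 = 0.01806.
Step 5 — Type: Im(Z) = 3770 ⇒ lagging (phase φ = 89.0°).

PF = 0.01806 (lagging, φ = 89.0°)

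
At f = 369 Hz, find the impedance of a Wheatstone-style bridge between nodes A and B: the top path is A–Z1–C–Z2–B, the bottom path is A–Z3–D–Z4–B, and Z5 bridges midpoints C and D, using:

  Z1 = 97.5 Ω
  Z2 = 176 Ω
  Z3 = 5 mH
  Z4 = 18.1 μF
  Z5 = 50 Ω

Step 1 — Angular frequency: ω = 2π·f = 2π·369 = 2318 rad/s.
Step 2 — Component impedances:
  Z1: Z = R = 97.5 Ω
  Z2: Z = R = 176 Ω
  Z3: Z = jωL = j·2318·0.005 = 0 + j11.59 Ω
  Z4: Z = 1/(jωC) = -j/(ω·C) = 0 - j23.83 Ω
  Z5: Z = R = 50 Ω
Step 3 — Bridge requires nodal analysis (the Z5 bridge couples midpoints C and D, so the two paths cannot be reduced to a simple series/parallel combination). Setting node B to ground and injecting 1 A at node A, the 3-node admittance system at A, C, D solves to V_A = Z_AB = 2.775 - j12.05 Ω = 12.36∠-77.0° Ω.

Z = 2.775 - j12.05 Ω = 12.36∠-77.0° Ω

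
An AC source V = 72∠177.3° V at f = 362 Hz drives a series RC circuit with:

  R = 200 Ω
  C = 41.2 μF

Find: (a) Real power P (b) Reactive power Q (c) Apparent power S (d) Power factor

Step 1 — Angular frequency: ω = 2π·f = 2π·362 = 2275 rad/s.
Step 2 — Component impedances:
  R: Z = R = 200 Ω
  C: Z = 1/(jωC) = -j/(ω·C) = 0 - j10.67 Ω
Step 3 — Series combination: Z_total = R + C = 200 - j10.67 Ω = 200.3∠-3.1° Ω.
Step 4 — Source phasor: V = 72∠177.3° V = -71.92 + j3.392 V.
Step 5 — Current: I = V / Z = -0.3595 - j0.002222 A = 0.3595∠-179.6° A.
Step 6 — Complex power: S = V·I* = 25.85 - j1.379 VA.
Step 7 — Real power: P = Re(S) = 25.85 W.
Step 8 — Reactive power: Q = Im(S) = -1.379 VAR.
Step 9 — Apparent power: |S| = 25.88 VA.
Step 10 — Power factor: PF = P/|S| = 0.9986 (leading).

(a) P = 25.85 W  (b) Q = -1.379 VAR  (c) S = 25.88 VA  (d) PF = 0.9986 (leading)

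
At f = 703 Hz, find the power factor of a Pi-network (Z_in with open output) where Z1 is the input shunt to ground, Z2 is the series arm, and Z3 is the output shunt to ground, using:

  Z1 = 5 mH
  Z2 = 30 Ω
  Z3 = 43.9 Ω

Step 1 — Angular frequency: ω = 2π·f = 2π·703 = 4417 rad/s.
Step 2 — Component impedances:
  Z1: Z = jωL = j·4417·0.005 = 0 + j22.09 Ω
  Z2: Z = R = 30 Ω
  Z3: Z = R = 43.9 Ω
Step 3 — With open output, the series arm Z2 and the output shunt Z3 appear in series to ground: Z2 + Z3 = 73.9 Ω.
Step 4 — Parallel with input shunt Z1: Z_in = Z1 || (Z2 + Z3) = 6.059 + j20.27 Ω = 21.16∠73.4° Ω.
Step 5 — Power factor: PF = cos(φ) = Re(Z)/|Z| = 6.059/21.16 = 0.2863.
Step 6 — Type: Im(Z) = 20.27 ⇒ lagging (phase φ = 73.4°).

PF = 0.2863 (lagging, φ = 73.4°)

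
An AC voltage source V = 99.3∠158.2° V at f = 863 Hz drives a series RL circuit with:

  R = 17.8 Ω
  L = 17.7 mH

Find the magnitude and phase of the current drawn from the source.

Step 1 — Angular frequency: ω = 2π·f = 2π·863 = 5422 rad/s.
Step 2 — Component impedances:
  R: Z = R = 17.8 Ω
  L: Z = jωL = j·5422·0.0177 = 0 + j95.98 Ω
Step 3 — Series combination: Z_total = R + L = 17.8 + j95.98 Ω = 97.61∠79.5° Ω.
Step 4 — Source phasor: V = 99.3∠158.2° V = -92.2 + j36.88 V.
Step 5 — Ohm's law: I = V / Z_total = (-92.2 + j36.88) / (17.8 + j95.98) = 0.1992 + j0.9976 A.
Step 6 — Convert to polar: |I| = 1.017 A, ∠I = 78.7°.

I = 1.017∠78.7° A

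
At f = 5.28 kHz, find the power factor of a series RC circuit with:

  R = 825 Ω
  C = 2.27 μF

Step 1 — Angular frequency: ω = 2π·f = 2π·5280 = 3.318e+04 rad/s.
Step 2 — Component impedances:
  R: Z = R = 825 Ω
  C: Z = 1/(jωC) = -j/(ω·C) = 0 - j13.28 Ω
Step 3 — Series combination: Z_total = R + C = 825 - j13.28 Ω = 825.1∠-0.9° Ω.
Step 4 — Power factor: PF = cos(φ) = Re(Z)/|Z| = 825/825.1 = 0.9999.
Step 5 — Type: Im(Z) = -13.28 ⇒ leading (phase φ = -0.9°).

PF = 0.9999 (leading, φ = -0.9°)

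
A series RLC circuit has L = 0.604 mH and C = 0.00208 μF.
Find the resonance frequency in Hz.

Step 1 — Resonance condition Im(Z)=0 gives ω₀ = 1/√(LC).
Step 2 — ω₀ = 1/√(0.000604·2.08e-09) = 8.922e+05 rad/s.
Step 3 — f₀ = ω₀/(2π) = 1.42e+05 Hz.

f₀ = 1.42e+05 Hz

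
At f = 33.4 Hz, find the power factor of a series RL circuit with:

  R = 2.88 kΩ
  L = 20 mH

Step 1 — Angular frequency: ω = 2π·f = 2π·33.4 = 209.9 rad/s.
Step 2 — Component impedances:
  R: Z = R = 2880 Ω
  L: Z = jωL = j·209.9·0.02 = 0 + j4.197 Ω
Step 3 — Series combination: Z_total = R + L = 2880 + j4.197 Ω = 2880∠0.1° Ω.
Step 4 — Power factor: PF = cos(φ) = Re(Z)/|Z| = 2880/2880 = 1.
Step 5 — Type: Im(Z) = 4.197 ⇒ lagging (phase φ = 0.1°).

PF = 1 (lagging, φ = 0.1°)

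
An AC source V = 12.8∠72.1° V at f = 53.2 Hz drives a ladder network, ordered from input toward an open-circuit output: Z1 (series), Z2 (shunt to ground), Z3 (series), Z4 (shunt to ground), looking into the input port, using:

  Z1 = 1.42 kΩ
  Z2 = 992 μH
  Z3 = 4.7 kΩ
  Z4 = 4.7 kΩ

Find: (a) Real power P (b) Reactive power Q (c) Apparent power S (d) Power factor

Step 1 — Angular frequency: ω = 2π·f = 2π·53.2 = 334.3 rad/s.
Step 2 — Component impedances:
  Z1: Z = R = 1420 Ω
  Z2: Z = jωL = j·334.3·0.000992 = 0 + j0.3316 Ω
  Z3: Z = R = 4700 Ω
  Z4: Z = R = 4700 Ω
Step 3 — Ladder network (open output): work backward from the far end, alternating series and parallel combinations. Z_in = 1420 + j0.3316 Ω = 1420∠0.0° Ω.
Step 4 — Source phasor: V = 12.8∠72.1° V = 3.934 + j12.18 V.
Step 5 — Current: I = V / Z = 0.002773 + j0.008577 A = 0.009014∠72.1° A.
Step 6 — Complex power: S = V·I* = 0.1154 + j2.694e-05 VA.
Step 7 — Real power: P = Re(S) = 0.1154 W.
Step 8 — Reactive power: Q = Im(S) = 2.694e-05 VAR.
Step 9 — Apparent power: |S| = 0.1154 VA.
Step 10 — Power factor: PF = P/|S| = 1 (lagging).

(a) P = 0.1154 W  (b) Q = 2.694e-05 VAR  (c) S = 0.1154 VA  (d) PF = 1 (lagging)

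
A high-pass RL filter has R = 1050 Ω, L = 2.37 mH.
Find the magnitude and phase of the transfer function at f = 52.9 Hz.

Step 1 — Angular frequency: ω = 2π·52.9 = 332.4 rad/s.
Step 2 — Transfer function: H(jω) = jωL/(R + jωL).
Step 3 — Numerator jωL = j·0.7877; denominator R + jωL = 1050 + j0.7877.
Step 4 — H = 5.628e-07 + j0.0007502.
Step 5 — Magnitude: |H| = 0.0007502 (-62.5 dB); phase: φ = 90.0°.

|H| = 0.0007502 (-62.5 dB), φ = 90.0°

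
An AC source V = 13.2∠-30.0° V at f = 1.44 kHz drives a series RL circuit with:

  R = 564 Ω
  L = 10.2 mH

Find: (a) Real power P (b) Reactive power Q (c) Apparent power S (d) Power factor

Step 1 — Angular frequency: ω = 2π·f = 2π·1440 = 9048 rad/s.
Step 2 — Component impedances:
  R: Z = R = 564 Ω
  L: Z = jωL = j·9048·0.0102 = 0 + j92.29 Ω
Step 3 — Series combination: Z_total = R + L = 564 + j92.29 Ω = 571.5∠9.3° Ω.
Step 4 — Source phasor: V = 13.2∠-30.0° V = 11.43 - j6.6 V.
Step 5 — Current: I = V / Z = 0.01788 - j0.01463 A = 0.0231∠-39.3° A.
Step 6 — Complex power: S = V·I* = 0.3009 + j0.04923 VA.
Step 7 — Real power: P = Re(S) = 0.3009 W.
Step 8 — Reactive power: Q = Im(S) = 0.04923 VAR.
Step 9 — Apparent power: |S| = 0.3049 VA.
Step 10 — Power factor: PF = P/|S| = 0.9869 (lagging).

(a) P = 0.3009 W  (b) Q = 0.04923 VAR  (c) S = 0.3049 VA  (d) PF = 0.9869 (lagging)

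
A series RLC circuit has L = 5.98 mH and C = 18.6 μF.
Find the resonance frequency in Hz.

Step 1 — Resonance condition Im(Z)=0 gives ω₀ = 1/√(LC).
Step 2 — ω₀ = 1/√(0.00598·1.86e-05) = 2998 rad/s.
Step 3 — f₀ = ω₀/(2π) = 477.2 Hz.

f₀ = 477.2 Hz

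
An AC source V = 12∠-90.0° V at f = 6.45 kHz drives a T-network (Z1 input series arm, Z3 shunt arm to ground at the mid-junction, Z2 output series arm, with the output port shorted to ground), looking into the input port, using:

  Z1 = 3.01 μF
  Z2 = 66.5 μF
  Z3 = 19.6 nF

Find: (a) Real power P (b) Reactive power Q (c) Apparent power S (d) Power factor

Step 1 — Angular frequency: ω = 2π·f = 2π·6450 = 4.053e+04 rad/s.
Step 2 — Component impedances:
  Z1: Z = 1/(jωC) = -j/(ω·C) = 0 - j8.198 Ω
  Z2: Z = 1/(jωC) = -j/(ω·C) = 0 - j0.3711 Ω
  Z3: Z = 1/(jωC) = -j/(ω·C) = 0 - j1259 Ω
Step 3 — With the output port shorted to ground, the output series arm Z2 runs from the junction to ground; the shunt arm Z3 also runs from the junction to ground. They appear in parallel: Z3 || Z2 = 0 - j0.3709 Ω.
Step 4 — Series with input arm Z1: Z_in = Z1 + (Z3 || Z2) = 0 - j8.569 Ω = 8.569∠-90.0° Ω.
Step 5 — Source phasor: V = 12∠-90.0° V = 0 - j12 V.
Step 6 — Current: I = V / Z = 1.4 A = 1.4∠0.0° A.
Step 7 — Complex power: S = V·I* = 0 - j16.81 VA.
Step 8 — Real power: P = Re(S) = 0 W.
Step 9 — Reactive power: Q = Im(S) = -16.81 VAR.
Step 10 — Apparent power: |S| = 16.81 VA.
Step 11 — Power factor: PF = P/|S| = 0 (leading).

(a) P = 0 W  (b) Q = -16.81 VAR  (c) S = 16.81 VA  (d) PF = 0 (leading)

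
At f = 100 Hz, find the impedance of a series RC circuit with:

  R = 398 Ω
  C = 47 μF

Step 1 — Angular frequency: ω = 2π·f = 2π·100 = 628.3 rad/s.
Step 2 — Component impedances:
  R: Z = R = 398 Ω
  C: Z = 1/(jωC) = -j/(ω·C) = 0 - j33.86 Ω
Step 3 — Series combination: Z_total = R + C = 398 - j33.86 Ω = 399.4∠-4.9° Ω.

Z = 398 - j33.86 Ω = 399.4∠-4.9° Ω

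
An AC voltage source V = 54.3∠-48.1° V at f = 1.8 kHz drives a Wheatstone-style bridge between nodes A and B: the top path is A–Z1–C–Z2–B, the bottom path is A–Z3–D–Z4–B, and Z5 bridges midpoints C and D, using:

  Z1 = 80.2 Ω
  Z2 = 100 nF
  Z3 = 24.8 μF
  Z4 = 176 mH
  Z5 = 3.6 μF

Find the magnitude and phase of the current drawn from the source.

Step 1 — Angular frequency: ω = 2π·f = 2π·1800 = 1.131e+04 rad/s.
Step 2 — Component impedances:
  Z1: Z = R = 80.2 Ω
  Z2: Z = 1/(jωC) = -j/(ω·C) = 0 - j884.2 Ω
  Z3: Z = 1/(jωC) = -j/(ω·C) = 0 - j3.565 Ω
  Z4: Z = jωL = j·1.131e+04·0.176 = 0 + j1991 Ω
  Z5: Z = 1/(jωC) = -j/(ω·C) = 0 - j24.56 Ω
Step 3 — Bridge requires nodal analysis (the Z5 bridge couples midpoints C and D, so the two paths cannot be reduced to a simple series/parallel combination). Setting node B to ground and injecting 1 A at node A, the 3-node admittance system at A, C, D solves to V_A = Z_AB = 26.28 - j1666 Ω = 1667∠-89.1° Ω.
Step 4 — Source phasor: V = 54.3∠-48.1° V = 36.26 - j40.42 V.
Step 5 — Ohm's law: I = V / Z_total = (36.26 - j40.42) / (26.28 - j1666) = 0.02459 + j0.02137 A.
Step 6 — Convert to polar: |I| = 0.03258 A, ∠I = 41.0°.

I = 0.03258∠41.0° A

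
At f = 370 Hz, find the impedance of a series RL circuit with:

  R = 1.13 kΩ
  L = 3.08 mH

Step 1 — Angular frequency: ω = 2π·f = 2π·370 = 2325 rad/s.
Step 2 — Component impedances:
  R: Z = R = 1130 Ω
  L: Z = jωL = j·2325·0.00308 = 0 + j7.16 Ω
Step 3 — Series combination: Z_total = R + L = 1130 + j7.16 Ω = 1130∠0.4° Ω.

Z = 1130 + j7.16 Ω = 1130∠0.4° Ω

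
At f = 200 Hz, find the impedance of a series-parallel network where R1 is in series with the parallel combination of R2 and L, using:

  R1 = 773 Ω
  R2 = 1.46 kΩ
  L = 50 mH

Step 1 — Angular frequency: ω = 2π·f = 2π·200 = 1257 rad/s.
Step 2 — Component impedances:
  R1: Z = R = 773 Ω
  R2: Z = R = 1460 Ω
  L: Z = jωL = j·1257·0.05 = 0 + j62.83 Ω
Step 3 — Parallel branch: R2 || L = 1/(1/R2 + 1/L) = 2.699 + j62.72 Ω.
Step 4 — Series with R1: Z_total = R1 + (R2 || L) = 775.7 + j62.72 Ω = 778.2∠4.6° Ω.

Z = 775.7 + j62.72 Ω = 778.2∠4.6° Ω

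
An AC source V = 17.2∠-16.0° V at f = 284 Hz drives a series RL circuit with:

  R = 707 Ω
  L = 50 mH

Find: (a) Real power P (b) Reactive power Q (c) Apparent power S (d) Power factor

Step 1 — Angular frequency: ω = 2π·f = 2π·284 = 1784 rad/s.
Step 2 — Component impedances:
  R: Z = R = 707 Ω
  L: Z = jωL = j·1784·0.05 = 0 + j89.22 Ω
Step 3 — Series combination: Z_total = R + L = 707 + j89.22 Ω = 712.6∠7.2° Ω.
Step 4 — Source phasor: V = 17.2∠-16.0° V = 16.53 - j4.741 V.
Step 5 — Current: I = V / Z = 0.02219 - j0.009506 A = 0.02414∠-23.2° A.
Step 6 — Complex power: S = V·I* = 0.4119 + j0.05198 VA.
Step 7 — Real power: P = Re(S) = 0.4119 W.
Step 8 — Reactive power: Q = Im(S) = 0.05198 VAR.
Step 9 — Apparent power: |S| = 0.4152 VA.
Step 10 — Power factor: PF = P/|S| = 0.9921 (lagging).

(a) P = 0.4119 W  (b) Q = 0.05198 VAR  (c) S = 0.4152 VA  (d) PF = 0.9921 (lagging)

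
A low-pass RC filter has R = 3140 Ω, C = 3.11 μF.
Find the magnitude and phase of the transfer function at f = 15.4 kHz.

Step 1 — Angular frequency: ω = 2π·1.54e+04 = 9.676e+04 rad/s.
Step 2 — Transfer function: H(jω) = 1/(1 + jωRC).
Step 3 — Denominator: 1 + jωRC = 1 + j·9.676e+04·3140·3.11e-06 = 1 + j944.9.
Step 4 — H = 1.12e-06 - j0.001058.
Step 5 — Magnitude: |H| = 0.001058 (-59.5 dB); phase: φ = -89.9°.

|H| = 0.001058 (-59.5 dB), φ = -89.9°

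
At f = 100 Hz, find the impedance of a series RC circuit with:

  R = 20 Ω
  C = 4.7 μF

Step 1 — Angular frequency: ω = 2π·f = 2π·100 = 628.3 rad/s.
Step 2 — Component impedances:
  R: Z = R = 20 Ω
  C: Z = 1/(jωC) = -j/(ω·C) = 0 - j338.6 Ω
Step 3 — Series combination: Z_total = R + C = 20 - j338.6 Ω = 339.2∠-86.6° Ω.

Z = 20 - j338.6 Ω = 339.2∠-86.6° Ω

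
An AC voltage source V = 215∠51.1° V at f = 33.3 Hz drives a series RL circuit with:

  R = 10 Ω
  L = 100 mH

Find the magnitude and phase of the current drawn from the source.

Step 1 — Angular frequency: ω = 2π·f = 2π·33.3 = 209.2 rad/s.
Step 2 — Component impedances:
  R: Z = R = 10 Ω
  L: Z = jωL = j·209.2·0.1 = 0 + j20.92 Ω
Step 3 — Series combination: Z_total = R + L = 10 + j20.92 Ω = 23.19∠64.5° Ω.
Step 4 — Source phasor: V = 215∠51.1° V = 135 + j167.3 V.
Step 5 — Ohm's law: I = V / Z_total = (135 + j167.3) / (10 + j20.92) = 9.021 - j2.141 A.
Step 6 — Convert to polar: |I| = 9.271 A, ∠I = -13.4°.

I = 9.271∠-13.4° A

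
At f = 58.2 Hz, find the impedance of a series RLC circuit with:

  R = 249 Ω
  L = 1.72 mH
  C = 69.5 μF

Step 1 — Angular frequency: ω = 2π·f = 2π·58.2 = 365.7 rad/s.
Step 2 — Component impedances:
  R: Z = R = 249 Ω
  L: Z = jωL = j·365.7·0.00172 = 0 + j0.629 Ω
  C: Z = 1/(jωC) = -j/(ω·C) = 0 - j39.35 Ω
Step 3 — Series combination: Z_total = R + L + C = 249 - j38.72 Ω = 252∠-8.8° Ω.

Z = 249 - j38.72 Ω = 252∠-8.8° Ω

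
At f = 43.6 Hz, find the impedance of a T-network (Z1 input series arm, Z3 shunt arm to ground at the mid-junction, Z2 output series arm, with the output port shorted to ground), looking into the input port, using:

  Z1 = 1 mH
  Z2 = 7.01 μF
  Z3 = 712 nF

Step 1 — Angular frequency: ω = 2π·f = 2π·43.6 = 273.9 rad/s.
Step 2 — Component impedances:
  Z1: Z = jωL = j·273.9·0.001 = 0 + j0.2739 Ω
  Z2: Z = 1/(jωC) = -j/(ω·C) = 0 - j520.7 Ω
  Z3: Z = 1/(jωC) = -j/(ω·C) = 0 - j5127 Ω
Step 3 — With the output port shorted to ground, the output series arm Z2 runs from the junction to ground; the shunt arm Z3 also runs from the junction to ground. They appear in parallel: Z3 || Z2 = 0 - j472.7 Ω.
Step 4 — Series with input arm Z1: Z_in = Z1 + (Z3 || Z2) = 0 - j472.4 Ω = 472.4∠-90.0° Ω.

Z = 0 - j472.4 Ω = 472.4∠-90.0° Ω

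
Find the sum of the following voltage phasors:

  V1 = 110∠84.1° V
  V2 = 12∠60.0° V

Step 1 — Convert each phasor to rectangular form:
  V1 = 110·(cos(84.1°) + j·sin(84.1°)) = 11.31 + j109.4 V
  V2 = 12·(cos(60.0°) + j·sin(60.0°)) = 6 + j10.39 V
Step 2 — Sum components: V_total = 17.31 + j119.8 V.
Step 3 — Convert to polar: |V_total| = 121.1 V, ∠V_total = 81.8°.

V_total = 121.1∠81.8° V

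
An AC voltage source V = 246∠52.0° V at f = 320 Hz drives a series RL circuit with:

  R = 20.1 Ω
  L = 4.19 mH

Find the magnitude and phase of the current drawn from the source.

Step 1 — Angular frequency: ω = 2π·f = 2π·320 = 2011 rad/s.
Step 2 — Component impedances:
  R: Z = R = 20.1 Ω
  L: Z = jωL = j·2011·0.00419 = 0 + j8.424 Ω
Step 3 — Series combination: Z_total = R + L = 20.1 + j8.424 Ω = 21.79∠22.7° Ω.
Step 4 — Source phasor: V = 246∠52.0° V = 151.5 + j193.9 V.
Step 5 — Ohm's law: I = V / Z_total = (151.5 + j193.9) / (20.1 + j8.424) = 9.847 + j5.517 A.
Step 6 — Convert to polar: |I| = 11.29 A, ∠I = 29.3°.

I = 11.29∠29.3° A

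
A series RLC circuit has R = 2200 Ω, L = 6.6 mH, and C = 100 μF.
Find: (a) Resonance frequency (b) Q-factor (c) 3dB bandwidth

Step 1 — Resonance: ω₀ = 1/√(LC) = 1/√(0.0066·0.0001) = 1231 rad/s.
Step 2 — f₀ = ω₀/(2π) = 195.9 Hz.
Step 3 — Series Q: Q = ω₀L/R = 1231·0.0066/2200 = 0.003693.
Step 4 — Bandwidth: Δω = ω₀/Q = 3.333e+05 rad/s; BW = Δω/(2π) = 5.305e+04 Hz.

(a) f₀ = 195.9 Hz  (b) Q = 0.003693  (c) BW = 5.305e+04 Hz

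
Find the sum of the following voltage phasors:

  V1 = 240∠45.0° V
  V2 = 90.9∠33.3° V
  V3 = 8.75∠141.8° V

Step 1 — Convert each phasor to rectangular form:
  V1 = 240·(cos(45.0°) + j·sin(45.0°)) = 169.7 + j169.7 V
  V2 = 90.9·(cos(33.3°) + j·sin(33.3°)) = 75.97 + j49.91 V
  V3 = 8.75·(cos(141.8°) + j·sin(141.8°)) = -6.876 + j5.411 V
Step 2 — Sum components: V_total = 238.8 + j225 V.
Step 3 — Convert to polar: |V_total| = 328.1 V, ∠V_total = 43.3°.

V_total = 328.1∠43.3° V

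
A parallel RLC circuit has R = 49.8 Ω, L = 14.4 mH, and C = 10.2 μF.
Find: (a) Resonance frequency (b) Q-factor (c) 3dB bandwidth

Step 1 — Resonance: ω₀ = 1/√(LC) = 1/√(0.0144·1.02e-05) = 2609 rad/s.
Step 2 — f₀ = ω₀/(2π) = 415.3 Hz.
Step 3 — Parallel Q: Q = R/(ω₀L) = 49.8/(2609·0.0144) = 1.325.
Step 4 — Bandwidth: Δω = ω₀/Q = 1969 rad/s; BW = Δω/(2π) = 313.3 Hz.

(a) f₀ = 415.3 Hz  (b) Q = 1.325  (c) BW = 313.3 Hz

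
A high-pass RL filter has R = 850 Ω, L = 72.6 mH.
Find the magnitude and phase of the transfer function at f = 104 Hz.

Step 1 — Angular frequency: ω = 2π·104 = 653.5 rad/s.
Step 2 — Transfer function: H(jω) = jωL/(R + jωL).
Step 3 — Numerator jωL = j·47.44; denominator R + jωL = 850 + j47.44.
Step 4 — H = 0.003105 + j0.05564.
Step 5 — Magnitude: |H| = 0.05573 (-25.1 dB); phase: φ = 86.8°.

|H| = 0.05573 (-25.1 dB), φ = 86.8°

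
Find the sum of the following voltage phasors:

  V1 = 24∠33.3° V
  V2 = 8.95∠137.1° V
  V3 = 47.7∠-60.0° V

Step 1 — Convert each phasor to rectangular form:
  V1 = 24·(cos(33.3°) + j·sin(33.3°)) = 20.06 + j13.18 V
  V2 = 8.95·(cos(137.1°) + j·sin(137.1°)) = -6.556 + j6.092 V
  V3 = 47.7·(cos(-60.0°) + j·sin(-60.0°)) = 23.85 - j41.31 V
Step 2 — Sum components: V_total = 37.35 - j22.04 V.
Step 3 — Convert to polar: |V_total| = 43.37 V, ∠V_total = -30.5°.

V_total = 43.37∠-30.5° V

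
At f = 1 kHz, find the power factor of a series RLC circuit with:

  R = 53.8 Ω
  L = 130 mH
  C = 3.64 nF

Step 1 — Angular frequency: ω = 2π·f = 2π·1000 = 6283 rad/s.
Step 2 — Component impedances:
  R: Z = R = 53.8 Ω
  L: Z = jωL = j·6283·0.13 = 0 + j816.8 Ω
  C: Z = 1/(jωC) = -j/(ω·C) = 0 - j4.372e+04 Ω
Step 3 — Series combination: Z_total = R + L + C = 53.8 - j4.291e+04 Ω = 4.291e+04∠-89.9° Ω.
Step 4 — Power factor: PF = cos(φ) = Re(Z)/|Z| = 53.8/4.291e+04 = 0.001254.
Step 5 — Type: Im(Z) = -4.291e+04 ⇒ leading (phase φ = -89.9°).

PF = 0.001254 (leading, φ = -89.9°)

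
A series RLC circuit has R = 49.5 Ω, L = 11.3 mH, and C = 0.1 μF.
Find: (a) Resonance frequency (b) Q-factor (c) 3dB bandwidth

Step 1 — Resonance condition Im(Z)=0 gives ω₀ = 1/√(LC).
Step 2 — ω₀ = 1/√(0.0113·1e-07) = 2.975e+04 rad/s.
Step 3 — f₀ = ω₀/(2π) = 4735 Hz.
Step 4 — Series Q: Q = ω₀L/R = 2.975e+04·0.0113/49.5 = 6.791.
Step 5 — 3dB bandwidth: Δω = ω₀/Q = 4381 rad/s; BW = Δω/(2π) = 697.2 Hz.

(a) f₀ = 4735 Hz  (b) Q = 6.791  (c) BW = 697.2 Hz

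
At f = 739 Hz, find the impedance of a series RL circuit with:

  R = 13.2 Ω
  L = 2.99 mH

Step 1 — Angular frequency: ω = 2π·f = 2π·739 = 4643 rad/s.
Step 2 — Component impedances:
  R: Z = R = 13.2 Ω
  L: Z = jωL = j·4643·0.00299 = 0 + j13.88 Ω
Step 3 — Series combination: Z_total = R + L = 13.2 + j13.88 Ω = 19.16∠46.4° Ω.

Z = 13.2 + j13.88 Ω = 19.16∠46.4° Ω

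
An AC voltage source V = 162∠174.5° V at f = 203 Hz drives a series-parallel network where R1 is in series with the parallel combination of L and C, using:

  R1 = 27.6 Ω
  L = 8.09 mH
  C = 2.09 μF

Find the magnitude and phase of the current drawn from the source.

Step 1 — Angular frequency: ω = 2π·f = 2π·203 = 1275 rad/s.
Step 2 — Component impedances:
  R1: Z = R = 27.6 Ω
  L: Z = jωL = j·1275·0.00809 = 0 + j10.32 Ω
  C: Z = 1/(jωC) = -j/(ω·C) = 0 - j375.1 Ω
Step 3 — Parallel branch: L || C = 1/(1/L + 1/C) = 0 + j10.61 Ω.
Step 4 — Series with R1: Z_total = R1 + (L || C) = 27.6 + j10.61 Ω = 29.57∠21.0° Ω.
Step 5 — Source phasor: V = 162∠174.5° V = -161.3 + j15.53 V.
Step 6 — Ohm's law: I = V / Z_total = (-161.3 + j15.53) / (27.6 + j10.61) = -4.902 + j2.447 A.
Step 7 — Convert to polar: |I| = 5.479 A, ∠I = 153.5°.

I = 5.479∠153.5° A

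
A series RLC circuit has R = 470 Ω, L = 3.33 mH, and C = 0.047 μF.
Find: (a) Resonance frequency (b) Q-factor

Step 1 — Resonance condition Im(Z)=0 gives ω₀ = 1/√(LC).
Step 2 — ω₀ = 1/√(0.00333·4.7e-08) = 7.993e+04 rad/s.
Step 3 — f₀ = ω₀/(2π) = 1.272e+04 Hz.
Step 4 — Series Q: Q = ω₀L/R = 7.993e+04·0.00333/470 = 0.5663.

(a) f₀ = 1.272e+04 Hz  (b) Q = 0.5663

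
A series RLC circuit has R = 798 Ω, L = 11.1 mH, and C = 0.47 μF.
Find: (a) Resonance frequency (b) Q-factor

Step 1 — Resonance condition Im(Z)=0 gives ω₀ = 1/√(LC).
Step 2 — ω₀ = 1/√(0.0111·4.7e-07) = 1.384e+04 rad/s.
Step 3 — f₀ = ω₀/(2π) = 2203 Hz.
Step 4 — Series Q: Q = ω₀L/R = 1.384e+04·0.0111/798 = 0.1926.

(a) f₀ = 2203 Hz  (b) Q = 0.1926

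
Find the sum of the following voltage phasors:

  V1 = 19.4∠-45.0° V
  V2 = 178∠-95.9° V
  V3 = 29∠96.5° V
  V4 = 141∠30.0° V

Step 1 — Convert each phasor to rectangular form:
  V1 = 19.4·(cos(-45.0°) + j·sin(-45.0°)) = 13.72 - j13.72 V
  V2 = 178·(cos(-95.9°) + j·sin(-95.9°)) = -18.3 - j177.1 V
  V3 = 29·(cos(96.5°) + j·sin(96.5°)) = -3.283 + j28.81 V
  V4 = 141·(cos(30.0°) + j·sin(30.0°)) = 122.1 + j70.5 V
Step 2 — Sum components: V_total = 114.2 - j91.46 V.
Step 3 — Convert to polar: |V_total| = 146.3 V, ∠V_total = -38.7°.

V_total = 146.3∠-38.7° V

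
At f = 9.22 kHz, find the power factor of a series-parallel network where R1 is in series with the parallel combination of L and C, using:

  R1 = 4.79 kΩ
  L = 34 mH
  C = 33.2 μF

Step 1 — Angular frequency: ω = 2π·f = 2π·9220 = 5.793e+04 rad/s.
Step 2 — Component impedances:
  R1: Z = R = 4790 Ω
  L: Z = jωL = j·5.793e+04·0.034 = 0 + j1970 Ω
  C: Z = 1/(jωC) = -j/(ω·C) = 0 - j0.5199 Ω
Step 3 — Parallel branch: L || C = 1/(1/L + 1/C) = 0 - j0.5201 Ω.
Step 4 — Series with R1: Z_total = R1 + (L || C) = 4790 - j0.5201 Ω = 4790∠-0.0° Ω.
Step 5 — Power factor: PF = cos(φ) = Re(Z)/|Z| = 4790/4790 = 1.
Step 6 — Type: Im(Z) = -0.5201 ⇒ leading (phase φ = -0.0°).

PF = 1 (leading, φ = -0.0°)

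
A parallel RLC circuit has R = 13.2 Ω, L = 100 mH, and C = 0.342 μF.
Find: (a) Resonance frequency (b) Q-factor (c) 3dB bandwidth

Step 1 — Resonance: ω₀ = 1/√(LC) = 1/√(0.1·3.42e-07) = 5407 rad/s.
Step 2 — f₀ = ω₀/(2π) = 860.6 Hz.
Step 3 — Parallel Q: Q = R/(ω₀L) = 13.2/(5407·0.1) = 0.02441.
Step 4 — Bandwidth: Δω = ω₀/Q = 2.215e+05 rad/s; BW = Δω/(2π) = 3.525e+04 Hz.

(a) f₀ = 860.6 Hz  (b) Q = 0.02441  (c) BW = 3.525e+04 Hz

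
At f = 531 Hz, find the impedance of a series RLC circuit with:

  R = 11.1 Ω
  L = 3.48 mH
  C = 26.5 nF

Step 1 — Angular frequency: ω = 2π·f = 2π·531 = 3336 rad/s.
Step 2 — Component impedances:
  R: Z = R = 11.1 Ω
  L: Z = jωL = j·3336·0.00348 = 0 + j11.61 Ω
  C: Z = 1/(jωC) = -j/(ω·C) = 0 - j1.131e+04 Ω
Step 3 — Series combination: Z_total = R + L + C = 11.1 - j1.13e+04 Ω = 1.13e+04∠-89.9° Ω.

Z = 11.1 - j1.13e+04 Ω = 1.13e+04∠-89.9° Ω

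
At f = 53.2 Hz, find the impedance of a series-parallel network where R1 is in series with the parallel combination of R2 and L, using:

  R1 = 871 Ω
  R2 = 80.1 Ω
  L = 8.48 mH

Step 1 — Angular frequency: ω = 2π·f = 2π·53.2 = 334.3 rad/s.
Step 2 — Component impedances:
  R1: Z = R = 871 Ω
  R2: Z = R = 80.1 Ω
  L: Z = jωL = j·334.3·0.00848 = 0 + j2.835 Ω
Step 3 — Parallel branch: R2 || L = 1/(1/R2 + 1/L) = 0.1002 + j2.831 Ω.
Step 4 — Series with R1: Z_total = R1 + (R2 || L) = 871.1 + j2.831 Ω = 871.1∠0.2° Ω.

Z = 871.1 + j2.831 Ω = 871.1∠0.2° Ω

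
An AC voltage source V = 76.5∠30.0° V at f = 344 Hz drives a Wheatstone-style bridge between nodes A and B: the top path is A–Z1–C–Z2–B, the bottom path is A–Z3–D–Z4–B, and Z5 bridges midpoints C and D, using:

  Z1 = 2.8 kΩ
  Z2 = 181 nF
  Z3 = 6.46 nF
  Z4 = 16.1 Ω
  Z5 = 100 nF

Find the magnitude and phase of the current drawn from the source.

Step 1 — Angular frequency: ω = 2π·f = 2π·344 = 2161 rad/s.
Step 2 — Component impedances:
  Z1: Z = R = 2800 Ω
  Z2: Z = 1/(jωC) = -j/(ω·C) = 0 - j2556 Ω
  Z3: Z = 1/(jωC) = -j/(ω·C) = 0 - j7.162e+04 Ω
  Z4: Z = R = 16.1 Ω
  Z5: Z = 1/(jωC) = -j/(ω·C) = 0 - j4627 Ω
Step 3 — Bridge requires nodal analysis (the Z5 bridge couples midpoints C and D, so the two paths cannot be reduced to a simple series/parallel combination). Setting node B to ground and injecting 1 A at node A, the 3-node admittance system at A, C, D solves to V_A = Z_AB = 2674 - j1711 Ω = 3175∠-32.6° Ω.
Step 4 — Source phasor: V = 76.5∠30.0° V = 66.25 + j38.25 V.
Step 5 — Ohm's law: I = V / Z_total = (66.25 + j38.25) / (2674 - j1711) = 0.01108 + j0.0214 A.
Step 6 — Convert to polar: |I| = 0.0241 A, ∠I = 62.6°.

I = 0.0241∠62.6° A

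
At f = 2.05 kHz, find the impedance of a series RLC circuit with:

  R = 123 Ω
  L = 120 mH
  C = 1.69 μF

Step 1 — Angular frequency: ω = 2π·f = 2π·2050 = 1.288e+04 rad/s.
Step 2 — Component impedances:
  R: Z = R = 123 Ω
  L: Z = jωL = j·1.288e+04·0.12 = 0 + j1546 Ω
  C: Z = 1/(jωC) = -j/(ω·C) = 0 - j45.94 Ω
Step 3 — Series combination: Z_total = R + L + C = 123 + j1500 Ω = 1505∠85.3° Ω.

Z = 123 + j1500 Ω = 1505∠85.3° Ω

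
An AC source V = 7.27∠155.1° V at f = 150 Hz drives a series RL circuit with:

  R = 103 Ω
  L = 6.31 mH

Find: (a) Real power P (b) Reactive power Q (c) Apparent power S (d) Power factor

Step 1 — Angular frequency: ω = 2π·f = 2π·150 = 942.5 rad/s.
Step 2 — Component impedances:
  R: Z = R = 103 Ω
  L: Z = jωL = j·942.5·0.00631 = 0 + j5.947 Ω
Step 3 — Series combination: Z_total = R + L = 103 + j5.947 Ω = 103.2∠3.3° Ω.
Step 4 — Source phasor: V = 7.27∠155.1° V = -6.594 + j3.061 V.
Step 5 — Current: I = V / Z = -0.0621 + j0.0333 A = 0.07047∠151.8° A.
Step 6 — Complex power: S = V·I* = 0.5114 + j0.02953 VA.
Step 7 — Real power: P = Re(S) = 0.5114 W.
Step 8 — Reactive power: Q = Im(S) = 0.02953 VAR.
Step 9 — Apparent power: |S| = 0.5123 VA.
Step 10 — Power factor: PF = P/|S| = 0.9983 (lagging).

(a) P = 0.5114 W  (b) Q = 0.02953 VAR  (c) S = 0.5123 VA  (d) PF = 0.9983 (lagging)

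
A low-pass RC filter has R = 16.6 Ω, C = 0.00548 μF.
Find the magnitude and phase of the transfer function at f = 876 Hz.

Step 1 — Angular frequency: ω = 2π·876 = 5504 rad/s.
Step 2 — Transfer function: H(jω) = 1/(1 + jωRC).
Step 3 — Denominator: 1 + jωRC = 1 + j·5504·16.6·5.48e-09 = 1 + j0.0005007.
Step 4 — H = 1 - j0.0005007.
Step 5 — Magnitude: |H| = 1 (-0.0 dB); phase: φ = -0.0°.

|H| = 1 (-0.0 dB), φ = -0.0°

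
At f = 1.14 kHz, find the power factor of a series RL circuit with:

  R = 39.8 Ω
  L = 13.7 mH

Step 1 — Angular frequency: ω = 2π·f = 2π·1140 = 7163 rad/s.
Step 2 — Component impedances:
  R: Z = R = 39.8 Ω
  L: Z = jωL = j·7163·0.0137 = 0 + j98.13 Ω
Step 3 — Series combination: Z_total = R + L = 39.8 + j98.13 Ω = 105.9∠67.9° Ω.
Step 4 — Power factor: PF = cos(φ) = Re(Z)/|Z| = 39.8/105.9 = 0.3758.
Step 5 — Type: Im(Z) = 98.13 ⇒ lagging (phase φ = 67.9°).

PF = 0.3758 (lagging, φ = 67.9°)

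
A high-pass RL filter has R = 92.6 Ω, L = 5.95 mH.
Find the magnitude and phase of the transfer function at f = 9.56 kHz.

Step 1 — Angular frequency: ω = 2π·9560 = 6.007e+04 rad/s.
Step 2 — Transfer function: H(jω) = jωL/(R + jωL).
Step 3 — Numerator jωL = j·357.4; denominator R + jωL = 92.6 + j357.4.
Step 4 — H = 0.9371 + j0.2428.
Step 5 — Magnitude: |H| = 0.968 (-0.3 dB); phase: φ = 14.5°.

|H| = 0.968 (-0.3 dB), φ = 14.5°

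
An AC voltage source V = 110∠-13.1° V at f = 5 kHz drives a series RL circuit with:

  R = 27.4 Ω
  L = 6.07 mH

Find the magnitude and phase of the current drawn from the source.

Step 1 — Angular frequency: ω = 2π·f = 2π·5000 = 3.142e+04 rad/s.
Step 2 — Component impedances:
  R: Z = R = 27.4 Ω
  L: Z = jωL = j·3.142e+04·0.00607 = 0 + j190.7 Ω
Step 3 — Series combination: Z_total = R + L = 27.4 + j190.7 Ω = 192.7∠81.8° Ω.
Step 4 — Source phasor: V = 110∠-13.1° V = 107.1 - j24.93 V.
Step 5 — Ohm's law: I = V / Z_total = (107.1 - j24.93) / (27.4 + j190.7) = -0.049 - j0.5689 A.
Step 6 — Convert to polar: |I| = 0.571 A, ∠I = -94.9°.

I = 0.571∠-94.9° A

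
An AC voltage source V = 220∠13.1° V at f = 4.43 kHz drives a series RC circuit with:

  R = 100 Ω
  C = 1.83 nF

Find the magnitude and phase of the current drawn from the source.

Step 1 — Angular frequency: ω = 2π·f = 2π·4430 = 2.783e+04 rad/s.
Step 2 — Component impedances:
  R: Z = R = 100 Ω
  C: Z = 1/(jωC) = -j/(ω·C) = 0 - j1.963e+04 Ω
Step 3 — Series combination: Z_total = R + C = 100 - j1.963e+04 Ω = 1.963e+04∠-89.7° Ω.
Step 4 — Source phasor: V = 220∠13.1° V = 214.3 + j49.86 V.
Step 5 — Ohm's law: I = V / Z_total = (214.3 + j49.86) / (100 - j1.963e+04) = -0.002484 + j0.01093 A.
Step 6 — Convert to polar: |I| = 0.01121 A, ∠I = 102.8°.

I = 0.01121∠102.8° A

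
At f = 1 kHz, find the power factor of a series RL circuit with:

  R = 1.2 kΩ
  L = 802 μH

Step 1 — Angular frequency: ω = 2π·f = 2π·1000 = 6283 rad/s.
Step 2 — Component impedances:
  R: Z = R = 1200 Ω
  L: Z = jωL = j·6283·0.000802 = 0 + j5.039 Ω
Step 3 — Series combination: Z_total = R + L = 1200 + j5.039 Ω = 1200∠0.2° Ω.
Step 4 — Power factor: PF = cos(φ) = Re(Z)/|Z| = 1200/1200 = 1.
Step 5 — Type: Im(Z) = 5.039 ⇒ lagging (phase φ = 0.2°).

PF = 1 (lagging, φ = 0.2°)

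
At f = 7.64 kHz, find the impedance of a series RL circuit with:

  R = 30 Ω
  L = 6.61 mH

Step 1 — Angular frequency: ω = 2π·f = 2π·7640 = 4.8e+04 rad/s.
Step 2 — Component impedances:
  R: Z = R = 30 Ω
  L: Z = jωL = j·4.8e+04·0.00661 = 0 + j317.3 Ω
Step 3 — Series combination: Z_total = R + L = 30 + j317.3 Ω = 318.7∠84.6° Ω.

Z = 30 + j317.3 Ω = 318.7∠84.6° Ω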